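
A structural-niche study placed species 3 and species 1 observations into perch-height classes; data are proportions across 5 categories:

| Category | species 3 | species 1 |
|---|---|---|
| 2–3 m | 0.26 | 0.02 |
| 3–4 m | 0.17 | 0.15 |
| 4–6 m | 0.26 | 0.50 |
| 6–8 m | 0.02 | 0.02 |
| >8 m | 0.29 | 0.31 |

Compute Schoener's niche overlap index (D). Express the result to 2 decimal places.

0.74

Σ|p₁ᵢ − p₂ᵢ| = 0.24 + 0.02 + 0.24 + 0.00 + 0.02 = 0.52
D = 1 − ½ × 0.52 = 1 − 0.260 = 0.7400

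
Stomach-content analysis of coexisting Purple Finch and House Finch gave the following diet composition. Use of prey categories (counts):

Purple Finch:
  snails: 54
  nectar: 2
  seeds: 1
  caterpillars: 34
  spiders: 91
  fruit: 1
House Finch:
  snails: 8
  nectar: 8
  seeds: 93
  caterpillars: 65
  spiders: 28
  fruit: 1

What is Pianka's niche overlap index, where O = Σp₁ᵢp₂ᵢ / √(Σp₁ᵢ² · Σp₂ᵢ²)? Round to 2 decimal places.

Proportions for Purple Finch (n=183): 54/183=0.2951, 2/183=0.0109, 1/183=0.0055, 34/183=0.1858, 91/183=0.4973, 1/183=0.0055
Proportions for House Finch (n=203): 8/203=0.0394, 8/203=0.0394, 93/203=0.4581, 65/203=0.3202, 28/203=0.1379, 1/203=0.0049
Σ p₁ᵢp₂ᵢ = 0.011627 + 0.000429 + 0.002520 + 0.059493 + 0.068578 + 0.000027 = 0.142674
Σp_1ᵢ² = 0.2951² + 0.0109² + 0.0055² + 0.1858² + 0.4973² + 0.0055² = 0.087084 + 0.000119 + 0.000030 + 0.034522 + 0.247307 + 0.000030 = 0.369092
Σp_2ᵢ² = 0.0394² + 0.0394² + 0.4581² + 0.3202² + 0.1379² + 0.0049² = 0.001552 + 0.001552 + 0.209856 + 0.102528 + 0.019016 + 0.000024 = 0.334528
O = 0.142674 / √(0.369092 × 0.334528) = 0.142674 / 0.3513853 = 0.4060

0.41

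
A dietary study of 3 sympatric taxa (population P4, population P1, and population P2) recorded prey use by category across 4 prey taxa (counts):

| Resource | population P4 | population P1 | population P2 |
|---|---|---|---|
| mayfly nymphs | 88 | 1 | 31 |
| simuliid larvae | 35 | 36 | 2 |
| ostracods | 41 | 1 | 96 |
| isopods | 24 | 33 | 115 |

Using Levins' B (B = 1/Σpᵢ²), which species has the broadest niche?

population P4

Proportions for population P4 (n=188): 88/188=0.4681, 35/188=0.1862, 41/188=0.2181, 24/188=0.1277
Proportions for population P1 (n=71): 1/71=0.0141, 36/71=0.5070, 1/71=0.0141, 33/71=0.4648
Proportions for population P2 (n=244): 31/244=0.1270, 2/244=0.0082, 96/244=0.3934, 115/244=0.4713
Σp_P4ᵢ² = 0.4681² + 0.1862² + 0.2181² + 0.1277² = 0.219118 + 0.034670 + 0.047568 + 0.016307 = 0.317663
B_P4 = 1 / 0.317663 = 3.1480
Σp_P1ᵢ² = 0.0141² + 0.5070² + 0.0141² + 0.4648² = 0.000199 + 0.257049 + 0.000199 + 0.216039 = 0.473486
B_P1 = 1 / 0.473486 = 2.1120
Σp_P2ᵢ² = 0.1270² + 0.0082² + 0.3934² + 0.4713² = 0.016129 + 0.000067 + 0.154764 + 0.222124 = 0.393084
B_P2 = 1 / 0.393084 = 2.5440
Highest B → broadest niche (most generalist): population P4 (B = 3.15).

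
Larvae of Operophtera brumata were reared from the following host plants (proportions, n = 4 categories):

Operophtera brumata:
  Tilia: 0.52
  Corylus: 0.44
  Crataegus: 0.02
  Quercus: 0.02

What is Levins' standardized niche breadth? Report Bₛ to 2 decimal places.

Σpᵢ² = 0.52² + 0.44² + 0.02² + 0.02² = 0.2704 + 0.1936 + 0.0004 + 0.0004 = 0.4648
B = 1 / 0.4648 = 2.1515
Bₛ = (B − 1)/(n − 1) = (2.1515 − 1)/(4 − 1) = 1.1515/3 = 0.3838

0.38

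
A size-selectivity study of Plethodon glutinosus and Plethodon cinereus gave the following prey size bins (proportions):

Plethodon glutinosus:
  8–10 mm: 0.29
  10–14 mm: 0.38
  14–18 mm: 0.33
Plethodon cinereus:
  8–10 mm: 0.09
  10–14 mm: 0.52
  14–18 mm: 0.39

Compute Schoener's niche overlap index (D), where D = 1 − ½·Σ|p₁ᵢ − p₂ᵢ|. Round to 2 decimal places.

Σ|p₁ᵢ − p₂ᵢ| = 0.20 + 0.14 + 0.06 = 0.40
D = 1 − ½ × 0.40 = 1 − 0.200 = 0.8000

0.80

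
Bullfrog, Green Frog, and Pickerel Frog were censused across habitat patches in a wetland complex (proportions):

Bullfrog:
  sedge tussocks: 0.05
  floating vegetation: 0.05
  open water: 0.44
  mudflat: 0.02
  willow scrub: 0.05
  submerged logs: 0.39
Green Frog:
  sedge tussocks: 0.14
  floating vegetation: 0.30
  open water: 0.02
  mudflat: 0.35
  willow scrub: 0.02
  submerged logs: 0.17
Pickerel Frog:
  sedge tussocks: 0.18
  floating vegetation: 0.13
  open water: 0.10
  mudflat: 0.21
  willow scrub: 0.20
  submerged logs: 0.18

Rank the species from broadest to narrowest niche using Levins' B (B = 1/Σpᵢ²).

Σp_Bullᵢ² = 0.05² + 0.05² + 0.44² + 0.02² + 0.05² + 0.39² = 0.0025 + 0.0025 + 0.1936 + 0.0004 + 0.0025 + 0.1521 = 0.3536
B_Bull = 1 / 0.3536 = 2.8281
Σp_Greeᵢ² = 0.14² + 0.30² + 0.02² + 0.35² + 0.02² + 0.17² = 0.0196 + 0.0900 + 0.0004 + 0.1225 + 0.0004 + 0.0289 = 0.2618
B_Gree = 1 / 0.2618 = 3.8197
Σp_Pickᵢ² = 0.18² + 0.13² + 0.10² + 0.21² + 0.20² + 0.18² = 0.0324 + 0.0169 + 0.0100 + 0.0441 + 0.0400 + 0.0324 = 0.1758
B_Pick = 1 / 0.1758 = 5.6883
Ranking by B (broadest → narrowest): Pickerel Frog (5.69) > Green Frog (3.82) > Bullfrog (2.83)

Pickerel Frog > Green Frog > Bullfrog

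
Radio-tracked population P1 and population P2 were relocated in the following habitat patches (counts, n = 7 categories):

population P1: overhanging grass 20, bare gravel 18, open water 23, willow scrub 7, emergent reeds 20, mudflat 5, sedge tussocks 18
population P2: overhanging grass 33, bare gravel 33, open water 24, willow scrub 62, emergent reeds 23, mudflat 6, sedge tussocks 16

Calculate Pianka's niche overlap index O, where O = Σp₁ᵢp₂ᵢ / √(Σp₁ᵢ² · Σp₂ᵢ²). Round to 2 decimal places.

Proportions for population P1 (n=111): 20/111=0.1802, 18/111=0.1622, 23/111=0.2072, 7/111=0.0631, 20/111=0.1802, 5/111=0.0450, 18/111=0.1622
Proportions for population P2 (n=197): 33/197=0.1675, 33/197=0.1675, 24/197=0.1218, 62/197=0.3147, 23/197=0.1168, 6/197=0.0305, 16/197=0.0812
Σ p₁ᵢp₂ᵢ = 0.030184 + 0.027169 + 0.025237 + 0.019858 + 0.021047 + 0.001373 + 0.013171 = 0.138039
Σp_1ᵢ² = 0.1802² + 0.1622² + 0.2072² + 0.0631² + 0.1802² + 0.0450² + 0.1622² = 0.032472 + 0.026309 + 0.042932 + 0.003982 + 0.032472 + 0.002025 + 0.026309 = 0.166501
Σp_2ᵢ² = 0.1675² + 0.1675² + 0.1218² + 0.3147² + 0.1168² + 0.0305² + 0.0812² = 0.028056 + 0.028056 + 0.014835 + 0.099036 + 0.013642 + 0.000930 + 0.006593 = 0.191148
O = 0.138039 / √(0.166501 × 0.191148) = 0.138039 / 0.1783994 = 0.7738

0.77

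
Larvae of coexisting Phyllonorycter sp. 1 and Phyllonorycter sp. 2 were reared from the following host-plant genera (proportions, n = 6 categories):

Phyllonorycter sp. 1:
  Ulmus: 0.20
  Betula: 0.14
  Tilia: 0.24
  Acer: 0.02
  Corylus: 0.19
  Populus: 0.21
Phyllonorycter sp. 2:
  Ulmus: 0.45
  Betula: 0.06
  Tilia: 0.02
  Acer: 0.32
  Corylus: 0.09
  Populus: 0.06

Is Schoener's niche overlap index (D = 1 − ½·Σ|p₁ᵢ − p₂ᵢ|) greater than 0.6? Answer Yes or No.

No

Σ|p₁ᵢ − p₂ᵢ| = 0.25 + 0.08 + 0.22 + 0.30 + 0.10 + 0.15 = 1.10
D = 1 − ½ × 1.10 = 1 − 0.550 = 0.4500
D = 0.4500 < 0.6 → No.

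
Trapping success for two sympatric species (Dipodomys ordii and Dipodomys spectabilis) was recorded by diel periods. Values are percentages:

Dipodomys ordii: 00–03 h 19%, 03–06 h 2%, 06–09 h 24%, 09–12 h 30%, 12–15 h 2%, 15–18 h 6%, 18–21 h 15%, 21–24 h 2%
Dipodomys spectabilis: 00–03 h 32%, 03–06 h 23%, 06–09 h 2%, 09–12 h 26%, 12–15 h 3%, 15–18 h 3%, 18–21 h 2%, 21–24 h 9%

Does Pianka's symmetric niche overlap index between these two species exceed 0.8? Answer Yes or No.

No

Convert percentages to proportions (divide by 100).
Σ p₁ᵢp₂ᵢ = 0.0608 + 0.0046 + 0.0048 + 0.0780 + 0.0006 + 0.0018 + 0.0030 + 0.0018 = 0.1554
Σp_1ᵢ² = 0.19² + 0.02² + 0.24² + 0.30² + 0.02² + 0.06² + 0.15² + 0.02² = 0.0361 + 0.0004 + 0.0576 + 0.0900 + 0.0004 + 0.0036 + 0.0225 + 0.0004 = 0.2110
Σp_2ᵢ² = 0.32² + 0.23² + 0.02² + 0.26² + 0.03² + 0.03² + 0.02² + 0.09² = 0.1024 + 0.0529 + 0.0004 + 0.0676 + 0.0009 + 0.0009 + 0.0004 + 0.0081 = 0.2336
O = 0.1554 / √(0.2110 × 0.2336) = 0.1554 / 0.22201 = 0.7000
O = 0.7000 < 0.8 → No.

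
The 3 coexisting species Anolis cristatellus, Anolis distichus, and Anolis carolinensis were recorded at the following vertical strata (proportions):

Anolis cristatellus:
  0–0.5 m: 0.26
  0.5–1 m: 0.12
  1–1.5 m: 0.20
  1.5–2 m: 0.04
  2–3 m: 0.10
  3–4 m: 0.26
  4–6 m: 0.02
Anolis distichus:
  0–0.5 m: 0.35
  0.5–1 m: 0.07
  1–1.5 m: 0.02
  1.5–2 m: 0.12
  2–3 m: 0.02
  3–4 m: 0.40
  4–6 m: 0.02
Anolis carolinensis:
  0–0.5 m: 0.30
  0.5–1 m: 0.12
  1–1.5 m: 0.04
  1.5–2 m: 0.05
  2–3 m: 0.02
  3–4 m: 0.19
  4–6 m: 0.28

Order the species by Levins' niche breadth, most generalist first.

Anolis cristatellus > Anolis carolinensis > Anolis distichus

Σp_crisᵢ² = 0.26² + 0.12² + 0.20² + 0.04² + 0.10² + 0.26² + 0.02² = 0.0676 + 0.0144 + 0.0400 + 0.0016 + 0.0100 + 0.0676 + 0.0004 = 0.2016
B_cris = 1 / 0.2016 = 4.9603
Σp_distᵢ² = 0.35² + 0.07² + 0.02² + 0.12² + 0.02² + 0.40² + 0.02² = 0.1225 + 0.0049 + 0.0004 + 0.0144 + 0.0004 + 0.1600 + 0.0004 = 0.3030
B_dist = 1 / 0.3030 = 3.3003
Σp_caroᵢ² = 0.30² + 0.12² + 0.04² + 0.05² + 0.02² + 0.19² + 0.28² = 0.0900 + 0.0144 + 0.0016 + 0.0025 + 0.0004 + 0.0361 + 0.0784 = 0.2234
B_caro = 1 / 0.2234 = 4.4763
Ranking by B (broadest → narrowest): Anolis cristatellus (4.96) > Anolis carolinensis (4.48) > Anolis distichus (3.30)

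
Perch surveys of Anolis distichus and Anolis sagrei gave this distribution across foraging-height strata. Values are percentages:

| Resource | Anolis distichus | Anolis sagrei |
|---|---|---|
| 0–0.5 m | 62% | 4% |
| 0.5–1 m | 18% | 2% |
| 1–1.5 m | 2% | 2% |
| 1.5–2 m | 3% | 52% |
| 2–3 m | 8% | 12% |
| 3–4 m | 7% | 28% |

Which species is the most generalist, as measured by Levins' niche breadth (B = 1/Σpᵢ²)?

Anolis sagrei

Convert percentages to proportions (divide by 100).
Σp_distᵢ² = 0.62² + 0.18² + 0.02² + 0.03² + 0.08² + 0.07² = 0.3844 + 0.0324 + 0.0004 + 0.0009 + 0.0064 + 0.0049 = 0.4294
B_dist = 1 / 0.4294 = 2.3288
Σp_sagrᵢ² = 0.04² + 0.02² + 0.02² + 0.52² + 0.12² + 0.28² = 0.0016 + 0.0004 + 0.0004 + 0.2704 + 0.0144 + 0.0784 = 0.3656
B_sagr = 1 / 0.3656 = 2.7352
Highest B → broadest niche (most generalist): Anolis sagrei (B = 2.74).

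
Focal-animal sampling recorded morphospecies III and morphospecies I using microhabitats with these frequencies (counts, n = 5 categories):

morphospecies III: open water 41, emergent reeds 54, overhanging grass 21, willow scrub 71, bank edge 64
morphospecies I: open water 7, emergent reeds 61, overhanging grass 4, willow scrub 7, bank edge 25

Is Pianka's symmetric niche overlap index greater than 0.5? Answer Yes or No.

Proportions for morphospecies III (n=251): 41/251=0.1633, 54/251=0.2151, 21/251=0.0837, 71/251=0.2829, 64/251=0.2550
Proportions for morphospecies I (n=104): 7/104=0.0673, 61/104=0.5865, 4/104=0.0385, 7/104=0.0673, 25/104=0.2404
Σ p₁ᵢp₂ᵢ = 0.010990 + 0.126156 + 0.003222 + 0.019039 + 0.061302 = 0.220709
Σp_1ᵢ² = 0.1633² + 0.2151² + 0.0837² + 0.2829² + 0.2550² = 0.026667 + 0.046268 + 0.007006 + 0.080032 + 0.065025 = 0.224998
Σp_2ᵢ² = 0.0673² + 0.5865² + 0.0385² + 0.0673² + 0.2404² = 0.004529 + 0.343982 + 0.001482 + 0.004529 + 0.057792 = 0.412314
O = 0.220709 / √(0.224998 × 0.412314) = 0.220709 / 0.3045814 = 0.7246
O = 0.7246 > 0.5 → Yes.

Yes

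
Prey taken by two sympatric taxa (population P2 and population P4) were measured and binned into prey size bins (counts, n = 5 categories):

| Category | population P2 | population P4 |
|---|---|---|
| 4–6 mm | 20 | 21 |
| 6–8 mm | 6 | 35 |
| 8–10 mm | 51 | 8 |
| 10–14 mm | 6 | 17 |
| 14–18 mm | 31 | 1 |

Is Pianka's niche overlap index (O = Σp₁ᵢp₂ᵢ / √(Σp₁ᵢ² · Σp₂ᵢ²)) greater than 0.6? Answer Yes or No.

No

Proportions for population P2 (n=114): 20/114=0.1754, 6/114=0.0526, 51/114=0.4474, 6/114=0.0526, 31/114=0.2719
Proportions for population P4 (n=82): 21/82=0.2561, 35/82=0.4268, 8/82=0.0976, 17/82=0.2073, 1/82=0.0122
Σ p₁ᵢp₂ᵢ = 0.044920 + 0.022450 + 0.043666 + 0.010904 + 0.003317 = 0.125257
Σp_1ᵢ² = 0.1754² + 0.0526² + 0.4474² + 0.0526² + 0.2719² = 0.030765 + 0.002767 + 0.200167 + 0.002767 + 0.073930 = 0.310396
Σp_2ᵢ² = 0.2561² + 0.4268² + 0.0976² + 0.2073² + 0.0122² = 0.065587 + 0.182158 + 0.009526 + 0.042973 + 0.000149 = 0.300393
O = 0.125257 / √(0.310396 × 0.300393) = 0.125257 / 0.3053535 = 0.4102
O = 0.4102 < 0.6 → No.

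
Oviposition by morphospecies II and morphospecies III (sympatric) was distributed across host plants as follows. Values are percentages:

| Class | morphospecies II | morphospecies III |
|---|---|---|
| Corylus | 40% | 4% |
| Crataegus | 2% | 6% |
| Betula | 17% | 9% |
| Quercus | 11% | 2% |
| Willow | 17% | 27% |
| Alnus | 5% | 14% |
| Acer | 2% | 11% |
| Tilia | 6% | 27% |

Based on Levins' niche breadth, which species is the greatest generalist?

Convert percentages to proportions (divide by 100).
Σp_IIᵢ² = 0.40² + 0.02² + 0.17² + 0.11² + 0.17² + 0.05² + 0.02² + 0.06² = 0.1600 + 0.0004 + 0.0289 + 0.0121 + 0.0289 + 0.0025 + 0.0004 + 0.0036 = 0.2368
B_II = 1 / 0.2368 = 4.2230
Σp_IIIᵢ² = 0.04² + 0.06² + 0.09² + 0.02² + 0.27² + 0.14² + 0.11² + 0.27² = 0.0016 + 0.0036 + 0.0081 + 0.0004 + 0.0729 + 0.0196 + 0.0121 + 0.0729 = 0.1912
B_III = 1 / 0.1912 = 5.2301
Highest B → broadest niche (most generalist): morphospecies III (B = 5.23).

morphospecies III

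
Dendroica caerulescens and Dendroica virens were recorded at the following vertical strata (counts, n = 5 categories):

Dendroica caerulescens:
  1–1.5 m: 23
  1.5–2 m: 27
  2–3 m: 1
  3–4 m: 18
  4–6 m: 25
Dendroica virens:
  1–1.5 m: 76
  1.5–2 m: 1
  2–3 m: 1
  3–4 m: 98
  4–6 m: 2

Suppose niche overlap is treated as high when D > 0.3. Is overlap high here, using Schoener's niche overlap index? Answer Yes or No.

Proportions for Dendroica caerulescens (n=94): 23/94=0.2447, 27/94=0.2872, 1/94=0.0106, 18/94=0.1915, 25/94=0.2660
Proportions for Dendroica virens (n=178): 76/178=0.4270, 1/178=0.0056, 1/178=0.0056, 98/178=0.5506, 2/178=0.0112
Σ|p₁ᵢ − p₂ᵢ| = 0.1823 + 0.2816 + 0.0050 + 0.3591 + 0.2548 = 1.0828
D = 1 − ½ × 1.0828 = 1 − 0.54140 = 0.45860
D = 0.45860 > 0.3 → Yes.

Yes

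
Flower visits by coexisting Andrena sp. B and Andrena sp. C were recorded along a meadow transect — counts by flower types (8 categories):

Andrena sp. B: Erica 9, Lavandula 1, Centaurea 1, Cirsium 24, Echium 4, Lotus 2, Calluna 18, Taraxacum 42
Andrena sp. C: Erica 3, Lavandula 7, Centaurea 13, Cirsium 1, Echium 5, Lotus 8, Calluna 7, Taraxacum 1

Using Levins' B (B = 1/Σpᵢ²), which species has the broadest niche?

Andrena sp. C

Proportions for Andrena sp. B (n=101): 9/101=0.0891, 1/101=0.0099, 1/101=0.0099, 24/101=0.2376, 4/101=0.0396, 2/101=0.0198, 18/101=0.1782, 42/101=0.4158
Proportions for Andrena sp. C (n=45): 3/45=0.0667, 7/45=0.1556, 13/45=0.2889, 1/45=0.0222, 5/45=0.1111, 8/45=0.1778, 7/45=0.1556, 1/45=0.0222
Σp_Bᵢ² = 0.0891² + 0.0099² + 0.0099² + 0.2376² + 0.0396² + 0.0198² + 0.1782² + 0.4158² = 0.007939 + 0.000098 + 0.000098 + 0.056454 + 0.001568 + 0.000392 + 0.031755 + 0.172890 = 0.271194
B_B = 1 / 0.271194 = 3.6874
Σp_Cᵢ² = 0.0667² + 0.1556² + 0.2889² + 0.0222² + 0.1111² + 0.1778² + 0.1556² + 0.0222² = 0.004449 + 0.024211 + 0.083463 + 0.000493 + 0.012343 + 0.031613 + 0.024211 + 0.000493 = 0.181276
B_C = 1 / 0.181276 = 5.5165
Highest B → broadest niche (most generalist): Andrena sp. C (B = 5.52).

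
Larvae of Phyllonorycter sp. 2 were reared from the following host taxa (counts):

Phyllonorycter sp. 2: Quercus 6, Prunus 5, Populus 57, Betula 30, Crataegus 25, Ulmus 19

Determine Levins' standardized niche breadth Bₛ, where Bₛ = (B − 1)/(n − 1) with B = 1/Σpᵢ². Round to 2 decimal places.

Proportions for Phyllonorycter sp. 2 (n=142): 6/142=0.0423, 5/142=0.0352, 57/142=0.4014, 30/142=0.2113, 25/142=0.1761, 19/142=0.1338
Σpᵢ² = 0.0423² + 0.0352² + 0.4014² + 0.2113² + 0.1761² + 0.1338² = 0.001789 + 0.001239 + 0.161122 + 0.044648 + 0.031011 + 0.017902 = 0.257711
B = 1 / 0.257711 = 3.8803
Bₛ = (B − 1)/(n − 1) = (3.8803 − 1)/(6 − 1) = 2.8803/5 = 0.5761

0.58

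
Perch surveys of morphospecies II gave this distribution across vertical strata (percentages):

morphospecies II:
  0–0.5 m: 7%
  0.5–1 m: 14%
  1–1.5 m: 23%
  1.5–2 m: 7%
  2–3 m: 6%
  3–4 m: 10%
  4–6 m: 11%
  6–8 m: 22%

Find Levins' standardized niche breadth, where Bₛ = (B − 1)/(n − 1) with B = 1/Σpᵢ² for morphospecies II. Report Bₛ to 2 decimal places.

0.77

Convert percentages to proportions (divide by 100).
Σpᵢ² = 0.07² + 0.14² + 0.23² + 0.07² + 0.06² + 0.10² + 0.11² + 0.22² = 0.0049 + 0.0196 + 0.0529 + 0.0049 + 0.0036 + 0.0100 + 0.0121 + 0.0484 = 0.1564
B = 1 / 0.1564 = 6.3939
Bₛ = (B − 1)/(n − 1) = (6.3939 − 1)/(8 − 1) = 5.3939/7 = 0.7706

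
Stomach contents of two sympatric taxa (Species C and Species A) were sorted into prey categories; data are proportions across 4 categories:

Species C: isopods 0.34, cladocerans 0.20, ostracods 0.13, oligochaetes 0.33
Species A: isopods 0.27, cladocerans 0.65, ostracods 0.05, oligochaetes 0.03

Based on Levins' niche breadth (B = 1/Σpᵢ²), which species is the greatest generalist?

Species C

Σp_Cᵢ² = 0.34² + 0.20² + 0.13² + 0.33² = 0.1156 + 0.0400 + 0.0169 + 0.1089 = 0.2814
B_C = 1 / 0.2814 = 3.5537
Σp_Aᵢ² = 0.27² + 0.65² + 0.05² + 0.03² = 0.0729 + 0.4225 + 0.0025 + 0.0009 = 0.4988
B_A = 1 / 0.4988 = 2.0048
Highest B → broadest niche (most generalist): Species C (B = 3.55).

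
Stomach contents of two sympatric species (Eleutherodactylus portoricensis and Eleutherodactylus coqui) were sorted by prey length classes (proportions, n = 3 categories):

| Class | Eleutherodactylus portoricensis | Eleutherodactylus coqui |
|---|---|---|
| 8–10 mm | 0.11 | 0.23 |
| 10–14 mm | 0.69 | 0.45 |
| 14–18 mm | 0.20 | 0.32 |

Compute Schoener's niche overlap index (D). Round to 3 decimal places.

Σ|p₁ᵢ − p₂ᵢ| = 0.12 + 0.24 + 0.12 = 0.48
D = 1 − ½ × 0.48 = 1 − 0.240 = 0.76000

0.760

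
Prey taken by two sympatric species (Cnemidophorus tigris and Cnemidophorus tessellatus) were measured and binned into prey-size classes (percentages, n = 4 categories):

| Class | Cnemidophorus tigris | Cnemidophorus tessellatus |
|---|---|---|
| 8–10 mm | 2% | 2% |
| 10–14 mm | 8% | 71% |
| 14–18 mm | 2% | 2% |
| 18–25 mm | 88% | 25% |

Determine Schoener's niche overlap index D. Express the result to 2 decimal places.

Convert percentages to proportions (divide by 100).
Σ|p₁ᵢ − p₂ᵢ| = 0.00 + 0.63 + 0.00 + 0.63 = 1.26
D = 1 − ½ × 1.26 = 1 − 0.630 = 0.3700

0.37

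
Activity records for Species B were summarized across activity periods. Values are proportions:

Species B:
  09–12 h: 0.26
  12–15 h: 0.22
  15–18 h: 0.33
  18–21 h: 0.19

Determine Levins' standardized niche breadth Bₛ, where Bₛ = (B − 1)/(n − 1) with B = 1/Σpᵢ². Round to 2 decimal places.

Σpᵢ² = 0.26² + 0.22² + 0.33² + 0.19² = 0.0676 + 0.0484 + 0.1089 + 0.0361 = 0.2610
B = 1 / 0.2610 = 3.8314
Bₛ = (B − 1)/(n − 1) = (3.8314 − 1)/(4 − 1) = 2.8314/3 = 0.9438

0.94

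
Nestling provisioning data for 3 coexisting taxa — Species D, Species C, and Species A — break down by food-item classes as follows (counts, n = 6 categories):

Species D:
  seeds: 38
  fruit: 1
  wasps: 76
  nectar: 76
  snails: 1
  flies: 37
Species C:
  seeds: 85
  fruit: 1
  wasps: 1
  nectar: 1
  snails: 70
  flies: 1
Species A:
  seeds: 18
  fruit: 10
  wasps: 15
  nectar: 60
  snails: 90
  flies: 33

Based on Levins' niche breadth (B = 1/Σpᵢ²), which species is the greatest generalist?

Proportions for Species D (n=229): 38/229=0.1659, 1/229=0.0044, 76/229=0.3319, 76/229=0.3319, 1/229=0.0044, 37/229=0.1616
Proportions for Species C (n=159): 85/159=0.5346, 1/159=0.0063, 1/159=0.0063, 1/159=0.0063, 70/159=0.4403, 1/159=0.0063
Proportions for Species A (n=226): 18/226=0.0796, 10/226=0.0442, 15/226=0.0664, 60/226=0.2655, 90/226=0.3982, 33/226=0.1460
Σp_Dᵢ² = 0.1659² + 0.0044² + 0.3319² + 0.3319² + 0.0044² + 0.1616² = 0.027523 + 0.000019 + 0.110158 + 0.110158 + 0.000019 + 0.026115 = 0.273992
B_D = 1 / 0.273992 = 3.6497
Σp_Cᵢ² = 0.5346² + 0.0063² + 0.0063² + 0.0063² + 0.4403² + 0.0063² = 0.285797 + 0.000040 + 0.000040 + 0.000040 + 0.193864 + 0.000040 = 0.479821
B_C = 1 / 0.479821 = 2.0841
Σp_Aᵢ² = 0.0796² + 0.0442² + 0.0664² + 0.2655² + 0.3982² + 0.1460² = 0.006336 + 0.001954 + 0.004409 + 0.070490 + 0.158563 + 0.021316 = 0.263068
B_A = 1 / 0.263068 = 3.8013
Highest B → broadest niche (most generalist): Species A (B = 3.80).

Species A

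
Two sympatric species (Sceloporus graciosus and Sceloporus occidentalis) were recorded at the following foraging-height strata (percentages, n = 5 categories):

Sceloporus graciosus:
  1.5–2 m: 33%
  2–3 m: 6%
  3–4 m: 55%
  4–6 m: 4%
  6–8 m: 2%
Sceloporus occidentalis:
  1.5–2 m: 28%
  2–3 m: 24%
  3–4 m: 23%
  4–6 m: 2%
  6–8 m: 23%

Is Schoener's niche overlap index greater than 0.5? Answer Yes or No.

Convert percentages to proportions (divide by 100).
Σ|p₁ᵢ − p₂ᵢ| = 0.05 + 0.18 + 0.32 + 0.02 + 0.21 = 0.78
D = 1 − ½ × 0.78 = 1 − 0.390 = 0.6100
D = 0.6100 > 0.5 → Yes.

Yes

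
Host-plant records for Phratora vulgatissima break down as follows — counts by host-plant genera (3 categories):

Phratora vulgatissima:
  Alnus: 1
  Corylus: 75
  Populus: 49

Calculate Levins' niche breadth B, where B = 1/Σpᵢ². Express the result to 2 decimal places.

1.95

Proportions for Phratora vulgatissima (n=125): 1/125=0.0080, 75/125=0.6000, 49/125=0.3920
Σpᵢ² = 0.0080² + 0.6000² + 0.3920² = 0.000064 + 0.360000 + 0.153664 = 0.513728
B = 1 / 0.513728 = 1.9466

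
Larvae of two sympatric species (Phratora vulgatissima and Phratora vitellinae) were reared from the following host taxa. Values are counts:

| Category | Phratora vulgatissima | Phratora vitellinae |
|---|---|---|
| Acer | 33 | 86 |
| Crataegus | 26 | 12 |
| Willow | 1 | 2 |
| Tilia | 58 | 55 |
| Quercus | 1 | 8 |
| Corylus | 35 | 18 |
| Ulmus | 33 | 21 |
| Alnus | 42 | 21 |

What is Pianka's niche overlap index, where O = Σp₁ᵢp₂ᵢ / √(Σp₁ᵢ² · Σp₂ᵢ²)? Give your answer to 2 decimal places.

Proportions for Phratora vulgatissima (n=229): 33/229=0.1441, 26/229=0.1135, 1/229=0.0044, 58/229=0.2533, 1/229=0.0044, 35/229=0.1528, 33/229=0.1441, 42/229=0.1834
Proportions for Phratora vitellinae (n=223): 86/223=0.3857, 12/223=0.0538, 2/223=0.0090, 55/223=0.2466, 8/223=0.0359, 18/223=0.0807, 21/223=0.0942, 21/223=0.0942
Σ p₁ᵢp₂ᵢ = 0.055579 + 0.006106 + 0.000040 + 0.062464 + 0.000158 + 0.012331 + 0.013574 + 0.017276 = 0.167528
Σp_1ᵢ² = 0.1441² + 0.1135² + 0.0044² + 0.2533² + 0.0044² + 0.1528² + 0.1441² + 0.1834² = 0.020765 + 0.012882 + 0.000019 + 0.064161 + 0.000019 + 0.023348 + 0.020765 + 0.033636 = 0.175595
Σp_2ᵢ² = 0.3857² + 0.0538² + 0.0090² + 0.2466² + 0.0359² + 0.0807² + 0.0942² + 0.0942² = 0.148764 + 0.002894 + 0.000081 + 0.060812 + 0.001289 + 0.006512 + 0.008874 + 0.008874 = 0.238100
O = 0.167528 / √(0.175595 × 0.238100) = 0.167528 / 0.2044729 = 0.8193

0.82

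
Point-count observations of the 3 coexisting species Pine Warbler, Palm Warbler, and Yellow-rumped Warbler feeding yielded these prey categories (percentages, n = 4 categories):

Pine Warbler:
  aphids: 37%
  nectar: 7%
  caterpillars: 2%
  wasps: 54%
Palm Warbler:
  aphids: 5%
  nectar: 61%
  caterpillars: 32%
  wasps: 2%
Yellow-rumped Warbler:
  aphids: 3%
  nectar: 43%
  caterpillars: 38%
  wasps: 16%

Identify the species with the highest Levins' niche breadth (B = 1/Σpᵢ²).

Convert percentages to proportions (divide by 100).
Σp_Pineᵢ² = 0.37² + 0.07² + 0.02² + 0.54² = 0.1369 + 0.0049 + 0.0004 + 0.2916 = 0.4338
B_Pine = 1 / 0.4338 = 2.3052
Σp_Palmᵢ² = 0.05² + 0.61² + 0.32² + 0.02² = 0.0025 + 0.3721 + 0.1024 + 0.0004 = 0.4774
B_Palm = 1 / 0.4774 = 2.0947
Σp_Yellᵢ² = 0.03² + 0.43² + 0.38² + 0.16² = 0.0009 + 0.1849 + 0.1444 + 0.0256 = 0.3558
B_Yell = 1 / 0.3558 = 2.8106
Highest B → broadest niche (most generalist): Yellow-rumped Warbler (B = 2.81).

Yellow-rumped Warbler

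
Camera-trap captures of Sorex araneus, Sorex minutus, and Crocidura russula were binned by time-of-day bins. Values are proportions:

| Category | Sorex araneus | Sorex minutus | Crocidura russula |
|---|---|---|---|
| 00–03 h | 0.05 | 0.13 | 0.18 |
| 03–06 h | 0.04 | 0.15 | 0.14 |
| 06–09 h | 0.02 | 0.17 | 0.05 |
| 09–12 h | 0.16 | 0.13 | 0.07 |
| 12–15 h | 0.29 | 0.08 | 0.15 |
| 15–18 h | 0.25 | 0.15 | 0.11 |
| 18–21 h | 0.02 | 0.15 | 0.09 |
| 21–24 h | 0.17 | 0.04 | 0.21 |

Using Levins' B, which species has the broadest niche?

Sorex minutus

Σp_aranᵢ² = 0.05² + 0.04² + 0.02² + 0.16² + 0.29² + 0.25² + 0.02² + 0.17² = 0.0025 + 0.0016 + 0.0004 + 0.0256 + 0.0841 + 0.0625 + 0.0004 + 0.0289 = 0.2060
B_aran = 1 / 0.2060 = 4.8544
Σp_minuᵢ² = 0.13² + 0.15² + 0.17² + 0.13² + 0.08² + 0.15² + 0.15² + 0.04² = 0.0169 + 0.0225 + 0.0289 + 0.0169 + 0.0064 + 0.0225 + 0.0225 + 0.0016 = 0.1382
B_minu = 1 / 0.1382 = 7.2359
Σp_russᵢ² = 0.18² + 0.14² + 0.05² + 0.07² + 0.15² + 0.11² + 0.09² + 0.21² = 0.0324 + 0.0196 + 0.0025 + 0.0049 + 0.0225 + 0.0121 + 0.0081 + 0.0441 = 0.1462
B_russ = 1 / 0.1462 = 6.8399
Highest B → broadest niche (most generalist): Sorex minutus (B = 7.24).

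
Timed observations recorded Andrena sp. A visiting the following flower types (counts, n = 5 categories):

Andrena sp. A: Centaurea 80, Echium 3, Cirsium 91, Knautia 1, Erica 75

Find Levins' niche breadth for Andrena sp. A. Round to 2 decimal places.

3.08

Proportions for Andrena sp. A (n=250): 80/250=0.3200, 3/250=0.0120, 91/250=0.3640, 1/250=0.0040, 75/250=0.3000
Σpᵢ² = 0.3200² + 0.0120² + 0.3640² + 0.0040² + 0.3000² = 0.102400 + 0.000144 + 0.132496 + 0.000016 + 0.090000 = 0.325056
B = 1 / 0.325056 = 3.0764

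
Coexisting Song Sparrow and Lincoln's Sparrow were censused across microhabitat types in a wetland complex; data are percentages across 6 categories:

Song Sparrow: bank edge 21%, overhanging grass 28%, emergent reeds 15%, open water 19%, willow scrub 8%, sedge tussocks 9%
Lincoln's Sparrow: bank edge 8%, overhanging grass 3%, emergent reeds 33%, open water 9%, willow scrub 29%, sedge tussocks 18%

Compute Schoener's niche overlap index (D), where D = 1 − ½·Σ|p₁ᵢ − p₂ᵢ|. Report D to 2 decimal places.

Convert percentages to proportions (divide by 100).
Σ|p₁ᵢ − p₂ᵢ| = 0.13 + 0.25 + 0.18 + 0.10 + 0.21 + 0.09 = 0.96
D = 1 − ½ × 0.96 = 1 − 0.480 = 0.5200

0.52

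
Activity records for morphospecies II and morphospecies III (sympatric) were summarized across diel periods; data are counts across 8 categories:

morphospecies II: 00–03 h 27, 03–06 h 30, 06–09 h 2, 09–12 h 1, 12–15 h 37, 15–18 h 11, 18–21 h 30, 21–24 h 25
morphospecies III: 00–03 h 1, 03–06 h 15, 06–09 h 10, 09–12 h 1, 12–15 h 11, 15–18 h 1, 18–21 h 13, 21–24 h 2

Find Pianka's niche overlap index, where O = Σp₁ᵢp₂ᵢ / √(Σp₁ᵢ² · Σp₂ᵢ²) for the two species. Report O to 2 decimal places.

Proportions for morphospecies II (n=163): 27/163=0.1656, 30/163=0.1840, 2/163=0.0123, 1/163=0.0061, 37/163=0.2270, 11/163=0.0675, 30/163=0.1840, 25/163=0.1534
Proportions for morphospecies III (n=54): 1/54=0.0185, 15/54=0.2778, 10/54=0.1852, 1/54=0.0185, 11/54=0.2037, 1/54=0.0185, 13/54=0.2407, 2/54=0.0370
Σ p₁ᵢp₂ᵢ = 0.003064 + 0.051115 + 0.002278 + 0.000113 + 0.046240 + 0.001249 + 0.044289 + 0.005676 = 0.154024
Σp_1ᵢ² = 0.1656² + 0.1840² + 0.0123² + 0.0061² + 0.2270² + 0.0675² + 0.1840² + 0.1534² = 0.027423 + 0.033856 + 0.000151 + 0.000037 + 0.051529 + 0.004556 + 0.033856 + 0.023532 = 0.174940
Σp_2ᵢ² = 0.0185² + 0.2778² + 0.1852² + 0.0185² + 0.2037² + 0.0185² + 0.2407² + 0.0370² = 0.000342 + 0.077173 + 0.034299 + 0.000342 + 0.041494 + 0.000342 + 0.057936 + 0.001369 = 0.213297
O = 0.154024 / √(0.174940 × 0.213297) = 0.154024 / 0.1931688 = 0.7974

0.80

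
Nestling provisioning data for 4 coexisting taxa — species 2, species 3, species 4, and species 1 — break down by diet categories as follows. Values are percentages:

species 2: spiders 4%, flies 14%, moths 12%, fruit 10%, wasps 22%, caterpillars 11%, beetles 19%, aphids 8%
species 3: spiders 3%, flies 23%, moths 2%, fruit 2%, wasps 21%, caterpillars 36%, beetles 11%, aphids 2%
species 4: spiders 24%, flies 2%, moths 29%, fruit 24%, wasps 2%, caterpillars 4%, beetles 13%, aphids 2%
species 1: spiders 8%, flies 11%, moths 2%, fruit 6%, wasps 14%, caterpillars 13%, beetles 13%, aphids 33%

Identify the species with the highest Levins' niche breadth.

species 2

Convert percentages to proportions (divide by 100).
Σp_2ᵢ² = 0.04² + 0.14² + 0.12² + 0.10² + 0.22² + 0.11² + 0.19² + 0.08² = 0.0016 + 0.0196 + 0.0144 + 0.0100 + 0.0484 + 0.0121 + 0.0361 + 0.0064 = 0.1486
B_2 = 1 / 0.1486 = 6.7295
Σp_3ᵢ² = 0.03² + 0.23² + 0.02² + 0.02² + 0.21² + 0.36² + 0.11² + 0.02² = 0.0009 + 0.0529 + 0.0004 + 0.0004 + 0.0441 + 0.1296 + 0.0121 + 0.0004 = 0.2408
B_3 = 1 / 0.2408 = 4.1528
Σp_4ᵢ² = 0.24² + 0.02² + 0.29² + 0.24² + 0.02² + 0.04² + 0.13² + 0.02² = 0.0576 + 0.0004 + 0.0841 + 0.0576 + 0.0004 + 0.0016 + 0.0169 + 0.0004 = 0.2190
B_4 = 1 / 0.2190 = 4.5662
Σp_1ᵢ² = 0.08² + 0.11² + 0.02² + 0.06² + 0.14² + 0.13² + 0.13² + 0.33² = 0.0064 + 0.0121 + 0.0004 + 0.0036 + 0.0196 + 0.0169 + 0.0169 + 0.1089 = 0.1848
B_1 = 1 / 0.1848 = 5.4113
Highest B → broadest niche (most generalist): species 2 (B = 6.73).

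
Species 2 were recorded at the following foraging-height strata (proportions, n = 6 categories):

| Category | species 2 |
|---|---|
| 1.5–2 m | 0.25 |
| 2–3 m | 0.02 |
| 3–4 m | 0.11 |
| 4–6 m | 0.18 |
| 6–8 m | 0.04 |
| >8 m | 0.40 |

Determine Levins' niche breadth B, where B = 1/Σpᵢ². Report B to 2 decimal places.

3.72

Σpᵢ² = 0.25² + 0.02² + 0.11² + 0.18² + 0.04² + 0.40² = 0.0625 + 0.0004 + 0.0121 + 0.0324 + 0.0016 + 0.1600 = 0.2690
B = 1 / 0.2690 = 3.7175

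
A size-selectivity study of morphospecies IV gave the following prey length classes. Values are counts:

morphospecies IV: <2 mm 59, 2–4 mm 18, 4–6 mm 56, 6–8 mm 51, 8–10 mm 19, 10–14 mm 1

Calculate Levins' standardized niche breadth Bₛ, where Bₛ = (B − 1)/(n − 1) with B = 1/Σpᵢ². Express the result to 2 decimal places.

Proportions for morphospecies IV (n=204): 59/204=0.2892, 18/204=0.0882, 56/204=0.2745, 51/204=0.2500, 19/204=0.0931, 1/204=0.0049
Σpᵢ² = 0.2892² + 0.0882² + 0.2745² + 0.2500² + 0.0931² + 0.0049² = 0.083637 + 0.007779 + 0.075350 + 0.062500 + 0.008668 + 0.000024 = 0.237958
B = 1 / 0.237958 = 4.2024
Bₛ = (B − 1)/(n − 1) = (4.2024 − 1)/(6 − 1) = 3.2024/5 = 0.6405

0.64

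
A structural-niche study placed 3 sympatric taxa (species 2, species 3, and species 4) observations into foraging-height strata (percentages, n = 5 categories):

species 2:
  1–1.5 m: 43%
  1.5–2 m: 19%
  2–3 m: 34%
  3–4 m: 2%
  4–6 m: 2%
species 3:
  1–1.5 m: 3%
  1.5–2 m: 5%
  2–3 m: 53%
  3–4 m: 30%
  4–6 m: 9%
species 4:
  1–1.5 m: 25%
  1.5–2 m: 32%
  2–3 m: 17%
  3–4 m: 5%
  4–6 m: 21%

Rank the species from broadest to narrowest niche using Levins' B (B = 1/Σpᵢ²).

species 4 > species 2 > species 3

Convert percentages to proportions (divide by 100).
Σp_2ᵢ² = 0.43² + 0.19² + 0.34² + 0.02² + 0.02² = 0.1849 + 0.0361 + 0.1156 + 0.0004 + 0.0004 = 0.3374
B_2 = 1 / 0.3374 = 2.9638
Σp_3ᵢ² = 0.03² + 0.05² + 0.53² + 0.30² + 0.09² = 0.0009 + 0.0025 + 0.2809 + 0.0900 + 0.0081 = 0.3824
B_3 = 1 / 0.3824 = 2.6151
Σp_4ᵢ² = 0.25² + 0.32² + 0.17² + 0.05² + 0.21² = 0.0625 + 0.1024 + 0.0289 + 0.0025 + 0.0441 = 0.2404
B_4 = 1 / 0.2404 = 4.1597
Ranking by B (broadest → narrowest): species 4 (4.16) > species 2 (2.96) > species 3 (2.62)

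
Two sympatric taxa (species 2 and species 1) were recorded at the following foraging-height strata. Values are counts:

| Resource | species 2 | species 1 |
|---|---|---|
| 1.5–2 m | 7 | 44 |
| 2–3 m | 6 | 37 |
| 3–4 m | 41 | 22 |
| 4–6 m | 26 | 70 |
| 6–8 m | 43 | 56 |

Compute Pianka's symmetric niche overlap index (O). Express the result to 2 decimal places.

Proportions for species 2 (n=123): 7/123=0.0569, 6/123=0.0488, 41/123=0.3333, 26/123=0.2114, 43/123=0.3496
Proportions for species 1 (n=229): 44/229=0.1921, 37/229=0.1616, 22/229=0.0961, 70/229=0.3057, 56/229=0.2445
Σ p₁ᵢp₂ᵢ = 0.010930 + 0.007886 + 0.032030 + 0.064625 + 0.085477 = 0.200948
Σp_1ᵢ² = 0.0569² + 0.0488² + 0.3333² + 0.2114² + 0.3496² = 0.003238 + 0.002381 + 0.111089 + 0.044690 + 0.122220 = 0.283618
Σp_2ᵢ² = 0.1921² + 0.1616² + 0.0961² + 0.3057² + 0.2445² = 0.036902 + 0.026115 + 0.009235 + 0.093452 + 0.059780 = 0.225484
O = 0.200948 / √(0.283618 × 0.225484) = 0.200948 / 0.2528860 = 0.7946

0.79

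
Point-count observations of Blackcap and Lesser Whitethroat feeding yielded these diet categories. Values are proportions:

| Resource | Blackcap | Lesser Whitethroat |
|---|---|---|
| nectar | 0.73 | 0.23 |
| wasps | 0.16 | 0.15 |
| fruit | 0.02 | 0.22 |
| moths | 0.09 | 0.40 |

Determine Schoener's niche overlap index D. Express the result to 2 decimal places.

0.49

Σ|p₁ᵢ − p₂ᵢ| = 0.50 + 0.01 + 0.20 + 0.31 = 1.02
D = 1 − ½ × 1.02 = 1 − 0.510 = 0.4900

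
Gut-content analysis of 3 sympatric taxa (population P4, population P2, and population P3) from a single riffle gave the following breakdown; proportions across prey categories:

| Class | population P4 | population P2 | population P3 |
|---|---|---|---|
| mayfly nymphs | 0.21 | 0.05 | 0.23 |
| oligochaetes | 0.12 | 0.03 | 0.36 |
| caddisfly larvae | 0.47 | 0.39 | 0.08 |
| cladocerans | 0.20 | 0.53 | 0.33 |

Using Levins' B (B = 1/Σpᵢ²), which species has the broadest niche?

Σp_P4ᵢ² = 0.21² + 0.12² + 0.47² + 0.20² = 0.0441 + 0.0144 + 0.2209 + 0.0400 = 0.3194
B_P4 = 1 / 0.3194 = 3.1309
Σp_P2ᵢ² = 0.05² + 0.03² + 0.39² + 0.53² = 0.0025 + 0.0009 + 0.1521 + 0.2809 = 0.4364
B_P2 = 1 / 0.4364 = 2.2915
Σp_P3ᵢ² = 0.23² + 0.36² + 0.08² + 0.33² = 0.0529 + 0.1296 + 0.0064 + 0.1089 = 0.2978
B_P3 = 1 / 0.2978 = 3.3580
Highest B → broadest niche (most generalist): population P3 (B = 3.36).

population P3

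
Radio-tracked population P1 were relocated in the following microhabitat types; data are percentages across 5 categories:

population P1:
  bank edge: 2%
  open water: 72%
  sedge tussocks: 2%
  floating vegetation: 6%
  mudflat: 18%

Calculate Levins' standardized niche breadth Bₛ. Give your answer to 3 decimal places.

Convert percentages to proportions (divide by 100).
Σpᵢ² = 0.02² + 0.72² + 0.02² + 0.06² + 0.18² = 0.0004 + 0.5184 + 0.0004 + 0.0036 + 0.0324 = 0.5552
B = 1 / 0.5552 = 1.80115
Bₛ = (B − 1)/(n − 1) = (1.80115 − 1)/(5 − 1) = 0.80115/4 = 0.20029

0.200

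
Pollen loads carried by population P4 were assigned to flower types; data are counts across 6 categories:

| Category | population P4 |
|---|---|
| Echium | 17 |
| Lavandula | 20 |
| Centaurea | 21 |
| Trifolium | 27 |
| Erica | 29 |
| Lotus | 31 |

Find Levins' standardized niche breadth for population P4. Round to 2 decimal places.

Proportions for population P4 (n=145): 17/145=0.1172, 20/145=0.1379, 21/145=0.1448, 27/145=0.1862, 29/145=0.2000, 31/145=0.2138
Σpᵢ² = 0.1172² + 0.1379² + 0.1448² + 0.1862² + 0.2000² + 0.2138² = 0.013736 + 0.019016 + 0.020967 + 0.034670 + 0.040000 + 0.045710 = 0.174099
B = 1 / 0.174099 = 5.7439
Bₛ = (B − 1)/(n − 1) = (5.7439 − 1)/(6 − 1) = 4.7439/5 = 0.9488

0.95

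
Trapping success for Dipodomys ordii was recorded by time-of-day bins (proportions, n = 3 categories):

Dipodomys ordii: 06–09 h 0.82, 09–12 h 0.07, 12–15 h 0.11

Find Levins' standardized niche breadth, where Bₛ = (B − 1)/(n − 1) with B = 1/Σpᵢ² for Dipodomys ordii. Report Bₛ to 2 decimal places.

0.23

Σpᵢ² = 0.82² + 0.07² + 0.11² = 0.6724 + 0.0049 + 0.0121 = 0.6894
B = 1 / 0.6894 = 1.4505
Bₛ = (B − 1)/(n − 1) = (1.4505 − 1)/(3 − 1) = 0.4505/2 = 0.2253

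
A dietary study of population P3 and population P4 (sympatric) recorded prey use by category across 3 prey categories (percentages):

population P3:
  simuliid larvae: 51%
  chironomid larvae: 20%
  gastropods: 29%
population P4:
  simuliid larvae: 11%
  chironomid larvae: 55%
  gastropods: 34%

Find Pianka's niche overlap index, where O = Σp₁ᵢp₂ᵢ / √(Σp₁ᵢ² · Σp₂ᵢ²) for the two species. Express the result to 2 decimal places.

0.65

Convert percentages to proportions (divide by 100).
Σ p₁ᵢp₂ᵢ = 0.0561 + 0.1100 + 0.0986 = 0.2647
Σp_1ᵢ² = 0.51² + 0.20² + 0.29² = 0.2601 + 0.0400 + 0.0841 = 0.3842
Σp_2ᵢ² = 0.11² + 0.55² + 0.34² = 0.0121 + 0.3025 + 0.1156 = 0.4302
O = 0.2647 / √(0.3842 × 0.4302) = 0.2647 / 0.40655 = 0.6511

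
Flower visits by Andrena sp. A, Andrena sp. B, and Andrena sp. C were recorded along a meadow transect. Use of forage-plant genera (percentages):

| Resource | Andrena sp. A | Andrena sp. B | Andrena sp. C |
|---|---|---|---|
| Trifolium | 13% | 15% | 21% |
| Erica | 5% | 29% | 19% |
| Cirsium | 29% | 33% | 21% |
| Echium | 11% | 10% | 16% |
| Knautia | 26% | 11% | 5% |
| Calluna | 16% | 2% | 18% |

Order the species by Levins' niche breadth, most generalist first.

Convert percentages to proportions (divide by 100).
Σp_Aᵢ² = 0.13² + 0.05² + 0.29² + 0.11² + 0.26² + 0.16² = 0.0169 + 0.0025 + 0.0841 + 0.0121 + 0.0676 + 0.0256 = 0.2088
B_A = 1 / 0.2088 = 4.7893
Σp_Bᵢ² = 0.15² + 0.29² + 0.33² + 0.10² + 0.11² + 0.02² = 0.0225 + 0.0841 + 0.1089 + 0.0100 + 0.0121 + 0.0004 = 0.2380
B_B = 1 / 0.2380 = 4.2017
Σp_Cᵢ² = 0.21² + 0.19² + 0.21² + 0.16² + 0.05² + 0.18² = 0.0441 + 0.0361 + 0.0441 + 0.0256 + 0.0025 + 0.0324 = 0.1848
B_C = 1 / 0.1848 = 5.4113
Ranking by B (broadest → narrowest): Andrena sp. C (5.41) > Andrena sp. A (4.79) > Andrena sp. B (4.20)

Andrena sp. C > Andrena sp. A > Andrena sp. B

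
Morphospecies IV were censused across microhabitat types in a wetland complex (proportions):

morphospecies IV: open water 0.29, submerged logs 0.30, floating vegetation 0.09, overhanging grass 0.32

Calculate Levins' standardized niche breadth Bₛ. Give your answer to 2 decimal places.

Σpᵢ² = 0.29² + 0.30² + 0.09² + 0.32² = 0.0841 + 0.0900 + 0.0081 + 0.1024 = 0.2846
B = 1 / 0.2846 = 3.5137
Bₛ = (B − 1)/(n − 1) = (3.5137 − 1)/(4 − 1) = 2.5137/3 = 0.8379

0.84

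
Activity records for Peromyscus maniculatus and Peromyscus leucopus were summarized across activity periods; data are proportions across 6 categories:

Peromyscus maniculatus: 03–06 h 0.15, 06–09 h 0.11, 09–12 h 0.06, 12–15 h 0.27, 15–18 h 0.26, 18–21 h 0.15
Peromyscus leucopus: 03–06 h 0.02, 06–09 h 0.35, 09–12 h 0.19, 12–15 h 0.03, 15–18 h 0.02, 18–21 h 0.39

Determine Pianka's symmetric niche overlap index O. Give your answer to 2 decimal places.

0.50

Σ p₁ᵢp₂ᵢ = 0.0030 + 0.0385 + 0.0114 + 0.0081 + 0.0052 + 0.0585 = 0.1247
Σp_1ᵢ² = 0.15² + 0.11² + 0.06² + 0.27² + 0.26² + 0.15² = 0.0225 + 0.0121 + 0.0036 + 0.0729 + 0.0676 + 0.0225 = 0.2012
Σp_2ᵢ² = 0.02² + 0.35² + 0.19² + 0.03² + 0.02² + 0.39² = 0.0004 + 0.1225 + 0.0361 + 0.0009 + 0.0004 + 0.1521 = 0.3124
O = 0.1247 / √(0.2012 × 0.3124) = 0.1247 / 0.25071 = 0.4974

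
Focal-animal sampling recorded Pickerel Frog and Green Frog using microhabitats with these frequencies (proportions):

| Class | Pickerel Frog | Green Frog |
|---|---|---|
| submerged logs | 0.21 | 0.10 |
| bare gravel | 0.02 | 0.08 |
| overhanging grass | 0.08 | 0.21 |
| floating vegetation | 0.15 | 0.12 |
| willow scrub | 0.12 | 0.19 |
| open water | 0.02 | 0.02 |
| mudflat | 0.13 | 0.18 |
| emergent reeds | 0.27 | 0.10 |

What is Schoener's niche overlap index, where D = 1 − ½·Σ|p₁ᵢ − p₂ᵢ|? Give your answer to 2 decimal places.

0.69

Σ|p₁ᵢ − p₂ᵢ| = 0.11 + 0.06 + 0.13 + 0.03 + 0.07 + 0.00 + 0.05 + 0.17 = 0.62
D = 1 − ½ × 0.62 = 1 − 0.310 = 0.6900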